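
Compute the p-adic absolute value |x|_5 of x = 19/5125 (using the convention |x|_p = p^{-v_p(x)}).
|19/5125|_5 = 125

Step 1 — compute v_5(x) by factoring powers of 5 out of the numerator and denominator: v_5(19/5125) = -3. Step 2 — apply |x|_p = p^{-v_p(x)} = 5^{3} = 125.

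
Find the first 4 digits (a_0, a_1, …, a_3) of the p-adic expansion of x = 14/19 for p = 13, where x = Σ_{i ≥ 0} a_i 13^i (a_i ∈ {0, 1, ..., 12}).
(a_0, …, a_3) = (11, 4, 1, 4)

v_13(14/19) = 0 (numerator and denominator both coprime to 13), so x ∈ ℤ_13^×. Compute digits iteratively via a_i = x_i mod 13, x_{i+1} = (x_i − a_i)/13, with x_0 = x:
  x_0 = 14/19;  a_0 = 11;  x_1 = (x_0 − 11)/13 = -15/19
  x_1 = -15/19;  a_1 = 4;  x_2 = (x_1 − 4)/13 = -7/19
  x_2 = -7/19;  a_2 = 1;  x_3 = (x_2 − 1)/13 = -2/19
  x_3 = -2/19;  a_3 = 4;  x_4 = (x_3 − 4)/13 = -6/19
Digits: (11, 4, 1, 4).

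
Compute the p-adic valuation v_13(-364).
v_13(-364) = 1

v_13(n) is the largest exponent k such that 13^k divides n. Factor out: -364 = -13^1 · 28. (Sign doesn't affect v_p.) So v_13(-364) = 1.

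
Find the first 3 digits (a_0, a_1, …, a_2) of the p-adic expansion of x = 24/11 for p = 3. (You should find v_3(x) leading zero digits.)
(a_0, …, a_2) = (0, 1, 1)

v_3(24/11) = 1, so a_0 = ... = a_0 = 0. Factor out: x = 3^1 · u with u = 8/11 a unit in ℤ_3. Expand u iteratively via a_{v+i} = u_i mod 3, u_{i+1} = (u_i − a_{v+i})/3:
  u_0 = 8/11;  a_1 = 1;  u_1 = (u_0 − 1)/3 = -1/11
  u_1 = -1/11;  a_2 = 1;  u_2 = (u_1 − 1)/3 = -4/11
Digits: (0, 1, 1).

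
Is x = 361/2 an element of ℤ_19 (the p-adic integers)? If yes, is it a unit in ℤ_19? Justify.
x ∈ ℤ_19 but not a unit; v_19(x) = 2 > 0

ℤ_19 = {x ∈ ℚ_19 : v_19(x) ≥ 0} and ℤ_19^× = {x ∈ ℤ_19 : v_19(x) = 0}. Here v_19(361/2) = v_19(num) − v_19(den) = 2; compare against these criteria.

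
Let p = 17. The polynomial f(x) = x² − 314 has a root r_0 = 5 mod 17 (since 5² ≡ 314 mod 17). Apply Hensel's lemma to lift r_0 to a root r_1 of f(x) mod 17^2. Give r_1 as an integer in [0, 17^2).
r_1 = 5 (mod 289)

Hensel's recurrence: r_{i+1} = r_i − f(r_i)·(f′(r_i))^{-1} mod 17^{i+2}, with f′(x) = 2x. Iterate:
  r_0 = 5 (mod 17)
  r_1 = 5 (mod 289)
Final: r_1 = 5, and one checks f(r_1) ≡ 0 mod 17^2.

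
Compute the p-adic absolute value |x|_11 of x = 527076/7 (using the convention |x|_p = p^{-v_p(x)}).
|527076/7|_11 = 1/14641

Step 1 — compute v_11(x) by factoring powers of 11 out of the numerator and denominator: v_11(527076/7) = 4. Step 2 — apply |x|_p = p^{-v_p(x)} = 11^{-4} = 1/14641.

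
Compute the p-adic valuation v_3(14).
v_3(14) = 0

v_3(n) is the largest exponent k such that 3^k divides n. Factor out: 14 = 3^0 · 14. (Sign doesn't affect v_p.) So v_3(14) = 0.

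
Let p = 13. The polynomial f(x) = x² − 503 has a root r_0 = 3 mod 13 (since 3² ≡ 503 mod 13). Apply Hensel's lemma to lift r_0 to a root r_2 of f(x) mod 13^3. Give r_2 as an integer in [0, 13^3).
r_2 = 705 (mod 2197)

Hensel's recurrence: r_{i+1} = r_i − f(r_i)·(f′(r_i))^{-1} mod 13^{i+2}, with f′(x) = 2x. Iterate:
  r_0 = 3 (mod 13)
  r_1 = 29 (mod 169)
  r_2 = 705 (mod 2197)
Final: r_2 = 705, and one checks f(r_2) ≡ 0 mod 13^3.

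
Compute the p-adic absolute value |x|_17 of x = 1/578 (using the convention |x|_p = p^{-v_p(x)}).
|1/578|_17 = 289

Step 1 — compute v_17(x) by factoring powers of 17 out of the numerator and denominator: v_17(1/578) = -2. Step 2 — apply |x|_p = p^{-v_p(x)} = 17^{2} = 289.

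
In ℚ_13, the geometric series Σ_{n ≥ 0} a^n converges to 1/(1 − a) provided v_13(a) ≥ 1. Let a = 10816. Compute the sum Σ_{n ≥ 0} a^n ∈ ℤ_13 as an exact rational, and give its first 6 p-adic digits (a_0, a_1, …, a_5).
Σ a^n = 1/(1 − a) = -1/10815;  first 6 digits = (1, 0, 12, 4, 1, 3)

v_13(a) = 2 ≥ 1, so the series converges in ℤ_13 to 1/(1 − a) = 1/(1 − 10816) = -1/10815. Expand this rational in ℤ_13: compute digits iteratively via d_i = x_i mod 13, x_{i+1} = (x_i − d_i)/13. The first 6 digits are (1, 0, 12, 4, 1, 3).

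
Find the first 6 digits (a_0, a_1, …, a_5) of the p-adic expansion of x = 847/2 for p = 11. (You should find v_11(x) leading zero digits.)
(a_0, …, a_5) = (0, 0, 9, 5, 5, 5)

v_11(847/2) = 2, so a_0 = ... = a_1 = 0. Factor out: x = 11^2 · u with u = 7/2 a unit in ℤ_11. Expand u iteratively via a_{v+i} = u_i mod 11, u_{i+1} = (u_i − a_{v+i})/11:
  u_0 = 7/2;  a_2 = 9;  u_1 = (u_0 − 9)/11 = -1/2
  u_1 = -1/2;  a_3 = 5;  u_2 = (u_1 − 5)/11 = -1/2
  u_2 = -1/2;  a_4 = 5;  u_3 = (u_2 − 5)/11 = -1/2
  u_3 = -1/2;  a_5 = 5;  u_4 = (u_3 − 5)/11 = -1/2
Digits: (0, 0, 9, 5, 5, 5).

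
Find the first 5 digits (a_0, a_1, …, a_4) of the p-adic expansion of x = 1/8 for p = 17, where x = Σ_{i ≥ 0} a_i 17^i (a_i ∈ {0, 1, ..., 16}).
(a_0, …, a_4) = (15, 14, 14, 14, 14)

v_17(1/8) = 0 (numerator and denominator both coprime to 17), so x ∈ ℤ_17^×. Compute digits iteratively via a_i = x_i mod 17, x_{i+1} = (x_i − a_i)/17, with x_0 = x:
  x_0 = 1/8;  a_0 = 15;  x_1 = (x_0 − 15)/17 = -7/8
  x_1 = -7/8;  a_1 = 14;  x_2 = (x_1 − 14)/17 = -7/8
  x_2 = -7/8;  a_2 = 14;  x_3 = (x_2 − 14)/17 = -7/8
  x_3 = -7/8;  a_3 = 14;  x_4 = (x_3 − 14)/17 = -7/8
  x_4 = -7/8;  a_4 = 14;  x_5 = (x_4 − 14)/17 = -7/8
Digits: (15, 14, 14, 14, 14).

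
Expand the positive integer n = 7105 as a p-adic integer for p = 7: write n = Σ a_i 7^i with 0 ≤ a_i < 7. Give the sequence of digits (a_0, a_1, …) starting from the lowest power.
(a_0, a_1, …) = (0, 0, 5, 6, 2)

Repeated division by 7 gives the digits low-to-high: 7105 = 5·7^2 + 6·7^3 + 2·7^4. Digit sequence: (0, 0, 5, 6, 2).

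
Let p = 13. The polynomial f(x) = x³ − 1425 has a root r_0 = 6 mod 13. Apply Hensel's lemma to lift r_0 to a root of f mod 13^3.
r_2 = 773 (mod 2197)

Hensel: r_{i+1} = r_i − f(r_i)/f′(r_i) mod 13^{i+2}, where f′(x) = 3x². Iterate:
  r_0 = 6 (mod 13)
  r_1 = 97 (mod 169)
  r_2 = 773 (mod 2197)
Final: r = 773 with f(r) ≡ 0 mod 13^3.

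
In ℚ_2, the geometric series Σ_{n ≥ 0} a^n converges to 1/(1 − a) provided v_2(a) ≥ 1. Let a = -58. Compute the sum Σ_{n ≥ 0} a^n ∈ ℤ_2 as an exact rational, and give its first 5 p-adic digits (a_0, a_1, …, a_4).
Σ a^n = 1/(1 − a) = 1/59;  first 5 digits = (1, 1, 0, 0, 1)

v_2(a) = 1 ≥ 1, so the series converges in ℤ_2 to 1/(1 − a) = 1/(1 − (-58)) = 1/59. Expand this rational in ℤ_2: compute digits iteratively via d_i = x_i mod 2, x_{i+1} = (x_i − d_i)/2. The first 5 digits are (1, 1, 0, 0, 1).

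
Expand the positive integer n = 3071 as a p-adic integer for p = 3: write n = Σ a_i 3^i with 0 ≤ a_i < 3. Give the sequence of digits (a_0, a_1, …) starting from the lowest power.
(a_0, a_1, …) = (2, 0, 2, 2, 1, 0, 1, 1)

Repeated division by 3 gives the digits low-to-high: 3071 = 2 + 2·3^2 + 2·3^3 + 1·3^4 + 1·3^6 + 1·3^7. Digit sequence: (2, 0, 2, 2, 1, 0, 1, 1).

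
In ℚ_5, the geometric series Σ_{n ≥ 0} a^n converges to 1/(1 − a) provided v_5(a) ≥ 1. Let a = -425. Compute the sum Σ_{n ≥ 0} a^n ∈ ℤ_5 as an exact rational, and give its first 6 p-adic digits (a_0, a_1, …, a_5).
Σ a^n = 1/(1 − a) = 1/426;  first 6 digits = (1, 0, 3, 1, 3, 2)

v_5(a) = 2 ≥ 1, so the series converges in ℤ_5 to 1/(1 − a) = 1/(1 − (-425)) = 1/426. Expand this rational in ℤ_5: compute digits iteratively via d_i = x_i mod 5, x_{i+1} = (x_i − d_i)/5. The first 6 digits are (1, 0, 3, 1, 3, 2).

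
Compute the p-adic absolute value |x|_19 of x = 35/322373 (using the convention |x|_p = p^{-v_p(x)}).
|35/322373|_19 = 6859

Step 1 — compute v_19(x) by factoring powers of 19 out of the numerator and denominator: v_19(35/322373) = -3. Step 2 — apply |x|_p = p^{-v_p(x)} = 19^{3} = 6859.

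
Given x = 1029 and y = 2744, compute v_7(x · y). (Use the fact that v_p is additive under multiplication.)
v_7(2823576) = 6

v_p(x) = 3 (factor: 1029 = 7^3 · 3); v_p(y) = 3 (factor: 2744 = 7^3 · 8). Additivity: v_p(xy) = v_p(x) + v_p(y) = 3 + 3 = 6. (Direct check: xy = 2823576 = 7^6 · (24).)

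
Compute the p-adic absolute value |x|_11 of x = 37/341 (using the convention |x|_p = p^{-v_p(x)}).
|37/341|_11 = 11

Step 1 — compute v_11(x) by factoring powers of 11 out of the numerator and denominator: v_11(37/341) = -1. Step 2 — apply |x|_p = p^{-v_p(x)} = 11^{1} = 11.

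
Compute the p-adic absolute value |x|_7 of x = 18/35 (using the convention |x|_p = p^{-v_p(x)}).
|18/35|_7 = 7

Step 1 — compute v_7(x) by factoring powers of 7 out of the numerator and denominator: v_7(18/35) = -1. Step 2 — apply |x|_p = p^{-v_p(x)} = 7^{1} = 7.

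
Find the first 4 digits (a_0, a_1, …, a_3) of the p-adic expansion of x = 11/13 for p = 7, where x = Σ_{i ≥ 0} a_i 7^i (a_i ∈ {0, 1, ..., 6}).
(a_0, …, a_3) = (3, 4, 1, 3)

v_7(11/13) = 0 (numerator and denominator both coprime to 7), so x ∈ ℤ_7^×. Compute digits iteratively via a_i = x_i mod 7, x_{i+1} = (x_i − a_i)/7, with x_0 = x:
  x_0 = 11/13;  a_0 = 3;  x_1 = (x_0 − 3)/7 = -4/13
  x_1 = -4/13;  a_1 = 4;  x_2 = (x_1 − 4)/7 = -8/13
  x_2 = -8/13;  a_2 = 1;  x_3 = (x_2 − 1)/7 = -3/13
  x_3 = -3/13;  a_3 = 3;  x_4 = (x_3 − 3)/7 = -6/13
Digits: (3, 4, 1, 3).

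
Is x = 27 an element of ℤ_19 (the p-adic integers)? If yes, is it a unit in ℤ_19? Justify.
x ∈ ℤ_19^× (unit); v_19(x) = 0

ℤ_19 = {x ∈ ℚ_19 : v_19(x) ≥ 0} and ℤ_19^× = {x ∈ ℤ_19 : v_19(x) = 0}. Here v_19(27) = v_19(num) − v_19(den) = 0; compare against these criteria.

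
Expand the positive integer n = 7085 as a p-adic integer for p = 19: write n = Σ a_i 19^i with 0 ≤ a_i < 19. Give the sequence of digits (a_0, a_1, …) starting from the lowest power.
(a_0, a_1, …) = (17, 11, 0, 1)

Repeated division by 19 gives the digits low-to-high: 7085 = 17 + 11·19^1 + 1·19^3. Digit sequence: (17, 11, 0, 1).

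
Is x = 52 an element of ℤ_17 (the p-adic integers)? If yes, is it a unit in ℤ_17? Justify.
x ∈ ℤ_17^× (unit); v_17(x) = 0

ℤ_17 = {x ∈ ℚ_17 : v_17(x) ≥ 0} and ℤ_17^× = {x ∈ ℤ_17 : v_17(x) = 0}. Here v_17(52) = v_17(num) − v_17(den) = 0; compare against these criteria.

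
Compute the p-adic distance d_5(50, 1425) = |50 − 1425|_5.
d_5(50, 1425) = 1/125

Step 1 — x − y = 50 − 1425 = -1375. Step 2 — v_5(-1375) = 3 (factor: -1375 = −(5^3 · 11); the sign does not affect v_p). Step 3 — |x − y|_5 = 5^{-3} = 1/125.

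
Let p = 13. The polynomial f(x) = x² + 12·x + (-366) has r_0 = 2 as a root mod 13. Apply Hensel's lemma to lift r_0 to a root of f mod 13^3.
r_2 = 847 (mod 2197)

Hensel: r_{i+1} = r_i − f(r_i)·(f′(r_i))^{-1} mod 13^{i+2}, f′(x) = 2x + 12. Iterate:
  r_0 = 2 (mod 13)
  r_1 = 2 (mod 169)
  r_2 = 847 (mod 2197)
Final: r = 847 satisfies f(r) ≡ 0 mod 13^3.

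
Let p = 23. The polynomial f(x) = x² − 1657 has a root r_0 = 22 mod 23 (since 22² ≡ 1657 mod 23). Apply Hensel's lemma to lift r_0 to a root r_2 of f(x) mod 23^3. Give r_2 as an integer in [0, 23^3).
r_2 = 1287 (mod 12167)

Hensel's recurrence: r_{i+1} = r_i − f(r_i)·(f′(r_i))^{-1} mod 23^{i+2}, with f′(x) = 2x. Iterate:
  r_0 = 22 (mod 23)
  r_1 = 229 (mod 529)
  r_2 = 1287 (mod 12167)
Final: r_2 = 1287, and one checks f(r_2) ≡ 0 mod 23^3.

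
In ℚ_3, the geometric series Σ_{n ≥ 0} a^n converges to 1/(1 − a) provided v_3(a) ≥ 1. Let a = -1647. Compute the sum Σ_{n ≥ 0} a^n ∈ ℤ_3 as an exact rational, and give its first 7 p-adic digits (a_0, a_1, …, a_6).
Σ a^n = 1/(1 − a) = 1/1648;  first 7 digits = (1, 0, 0, 2, 0, 2, 1)

v_3(a) = 3 ≥ 1, so the series converges in ℤ_3 to 1/(1 − a) = 1/(1 − (-1647)) = 1/1648. Expand this rational in ℤ_3: compute digits iteratively via d_i = x_i mod 3, x_{i+1} = (x_i − d_i)/3. The first 7 digits are (1, 0, 0, 2, 0, 2, 1).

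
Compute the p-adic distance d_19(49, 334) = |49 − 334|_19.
d_19(49, 334) = 1/19

Step 1 — x − y = 49 − 334 = -285. Step 2 — v_19(-285) = 1 (factor: -285 = −(19^1 · 15); the sign does not affect v_p). Step 3 — |x − y|_19 = 19^{-1} = 1/19.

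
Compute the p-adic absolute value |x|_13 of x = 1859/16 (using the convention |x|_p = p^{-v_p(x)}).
|1859/16|_13 = 1/169

Step 1 — compute v_13(x) by factoring powers of 13 out of the numerator and denominator: v_13(1859/16) = 2. Step 2 — apply |x|_p = p^{-v_p(x)} = 13^{-2} = 1/169.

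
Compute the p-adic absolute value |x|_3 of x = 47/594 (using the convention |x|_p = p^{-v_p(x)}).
|47/594|_3 = 27

Step 1 — compute v_3(x) by factoring powers of 3 out of the numerator and denominator: v_3(47/594) = -3. Step 2 — apply |x|_p = p^{-v_p(x)} = 3^{3} = 27.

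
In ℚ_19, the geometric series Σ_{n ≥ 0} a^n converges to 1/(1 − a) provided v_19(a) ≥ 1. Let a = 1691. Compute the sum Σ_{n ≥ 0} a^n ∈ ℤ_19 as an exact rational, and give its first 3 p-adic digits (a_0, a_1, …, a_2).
Σ a^n = 1/(1 − a) = -1/1690;  first 3 digits = (1, 13, 2)

v_19(a) = 1 ≥ 1, so the series converges in ℤ_19 to 1/(1 − a) = 1/(1 − 1691) = -1/1690. Expand this rational in ℤ_19: compute digits iteratively via d_i = x_i mod 19, x_{i+1} = (x_i − d_i)/19. The first 3 digits are (1, 13, 2).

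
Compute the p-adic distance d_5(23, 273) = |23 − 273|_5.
d_5(23, 273) = 1/125

Step 1 — x − y = 23 − 273 = -250. Step 2 — v_5(-250) = 3 (factor: -250 = −(5^3 · 2); the sign does not affect v_p). Step 3 — |x − y|_5 = 5^{-3} = 1/125.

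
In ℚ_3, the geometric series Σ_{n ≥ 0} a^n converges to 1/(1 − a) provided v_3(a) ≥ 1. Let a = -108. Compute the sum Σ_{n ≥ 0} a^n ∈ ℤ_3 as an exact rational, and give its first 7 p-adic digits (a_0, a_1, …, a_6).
Σ a^n = 1/(1 − a) = 1/109;  first 7 digits = (1, 0, 0, 2, 1, 2, 0)

v_3(a) = 3 ≥ 1, so the series converges in ℤ_3 to 1/(1 − a) = 1/(1 − (-108)) = 1/109. Expand this rational in ℤ_3: compute digits iteratively via d_i = x_i mod 3, x_{i+1} = (x_i − d_i)/3. The first 7 digits are (1, 0, 0, 2, 1, 2, 0).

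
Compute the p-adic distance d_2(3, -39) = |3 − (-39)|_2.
d_2(3, -39) = 1/2

Step 1 — x − y = 3 − (-39) = 42. Step 2 — v_2(42) = 1 (factor: 42 = (2^1 · 21); the sign does not affect v_p). Step 3 — |x − y|_2 = 2^{-1} = 1/2.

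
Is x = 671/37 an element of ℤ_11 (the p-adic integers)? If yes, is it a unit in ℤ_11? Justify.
x ∈ ℤ_11 but not a unit; v_11(x) = 1 > 0

ℤ_11 = {x ∈ ℚ_11 : v_11(x) ≥ 0} and ℤ_11^× = {x ∈ ℤ_11 : v_11(x) = 0}. Here v_11(671/37) = v_11(num) − v_11(den) = 1; compare against these criteria.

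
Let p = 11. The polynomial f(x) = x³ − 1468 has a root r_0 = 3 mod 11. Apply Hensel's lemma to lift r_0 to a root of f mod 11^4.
r_3 = 13698 (mod 14641)

Hensel: r_{i+1} = r_i − f(r_i)/f′(r_i) mod 11^{i+2}, where f′(x) = 3x². Iterate:
  r_0 = 3 (mod 11)
  r_1 = 25 (mod 121)
  r_2 = 388 (mod 1331)
  r_3 = 13698 (mod 14641)
Final: r = 13698 with f(r) ≡ 0 mod 11^4.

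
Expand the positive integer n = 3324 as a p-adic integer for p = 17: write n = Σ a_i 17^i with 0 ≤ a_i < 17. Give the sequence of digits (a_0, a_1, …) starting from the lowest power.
(a_0, a_1, …) = (9, 8, 11)

Repeated division by 17 gives the digits low-to-high: 3324 = 9 + 8·17^1 + 11·17^2. Digit sequence: (9, 8, 11).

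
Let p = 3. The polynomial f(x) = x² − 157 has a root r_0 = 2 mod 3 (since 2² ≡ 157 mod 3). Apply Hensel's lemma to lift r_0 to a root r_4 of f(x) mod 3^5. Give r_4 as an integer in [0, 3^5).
r_4 = 20 (mod 243)

Hensel's recurrence: r_{i+1} = r_i − f(r_i)·(f′(r_i))^{-1} mod 3^{i+2}, with f′(x) = 2x. Iterate:
  r_0 = 2 (mod 3)
  r_1 = 2 (mod 9)
  r_2 = 20 (mod 27)
  r_3 = 20 (mod 81)
  r_4 = 20 (mod 243)
Final: r_4 = 20, and one checks f(r_4) ≡ 0 mod 3^5.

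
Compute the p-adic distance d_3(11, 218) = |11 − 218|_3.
d_3(11, 218) = 1/9

Step 1 — x − y = 11 − 218 = -207. Step 2 — v_3(-207) = 2 (factor: -207 = −(3^2 · 23); the sign does not affect v_p). Step 3 — |x − y|_3 = 3^{-2} = 1/9.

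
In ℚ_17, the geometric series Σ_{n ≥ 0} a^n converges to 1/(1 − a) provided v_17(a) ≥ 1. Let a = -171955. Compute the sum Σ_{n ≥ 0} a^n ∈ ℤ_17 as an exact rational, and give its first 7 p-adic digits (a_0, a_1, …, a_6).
Σ a^n = 1/(1 − a) = 1/171956;  first 7 digits = (1, 0, 0, 16, 14, 16, 0)

v_17(a) = 3 ≥ 1, so the series converges in ℤ_17 to 1/(1 − a) = 1/(1 − (-171955)) = 1/171956. Expand this rational in ℤ_17: compute digits iteratively via d_i = x_i mod 17, x_{i+1} = (x_i − d_i)/17. The first 7 digits are (1, 0, 0, 16, 14, 16, 0).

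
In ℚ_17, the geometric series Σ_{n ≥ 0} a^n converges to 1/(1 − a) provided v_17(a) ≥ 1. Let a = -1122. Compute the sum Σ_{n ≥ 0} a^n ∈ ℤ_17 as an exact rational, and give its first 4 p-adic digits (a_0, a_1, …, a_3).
Σ a^n = 1/(1 − a) = 1/1123;  first 4 digits = (1, 2, 0, 9)

v_17(a) = 1 ≥ 1, so the series converges in ℤ_17 to 1/(1 − a) = 1/(1 − (-1122)) = 1/1123. Expand this rational in ℤ_17: compute digits iteratively via d_i = x_i mod 17, x_{i+1} = (x_i − d_i)/17. The first 4 digits are (1, 2, 0, 9).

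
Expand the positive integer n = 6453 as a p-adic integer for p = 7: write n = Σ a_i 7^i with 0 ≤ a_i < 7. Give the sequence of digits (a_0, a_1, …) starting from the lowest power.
(a_0, a_1, …) = (6, 4, 5, 4, 2)

Repeated division by 7 gives the digits low-to-high: 6453 = 6 + 4·7^1 + 5·7^2 + 4·7^3 + 2·7^4. Digit sequence: (6, 4, 5, 4, 2).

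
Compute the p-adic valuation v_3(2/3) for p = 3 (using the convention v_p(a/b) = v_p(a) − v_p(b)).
v_3(2/3) = -1

Factor powers of 3 from the numerator and denominator of the reduced fraction: 2 = 3^0 · 2 and 3 = 3^1 · 1. Apply v_p(a/b) = v_p(a) − v_p(b): v_3(2/3) = 0 − 1 = -1.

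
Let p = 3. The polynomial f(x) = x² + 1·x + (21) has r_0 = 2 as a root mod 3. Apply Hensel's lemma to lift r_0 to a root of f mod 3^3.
r_2 = 2 (mod 27)

Hensel: r_{i+1} = r_i − f(r_i)·(f′(r_i))^{-1} mod 3^{i+2}, f′(x) = 2x + 1. Iterate:
  r_0 = 2 (mod 3)
  r_1 = 2 (mod 9)
  r_2 = 2 (mod 27)
Final: r = 2 satisfies f(r) ≡ 0 mod 3^3.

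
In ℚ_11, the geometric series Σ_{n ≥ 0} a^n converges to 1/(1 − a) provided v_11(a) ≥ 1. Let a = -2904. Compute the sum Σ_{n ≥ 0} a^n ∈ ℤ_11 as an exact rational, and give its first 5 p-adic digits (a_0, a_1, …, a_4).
Σ a^n = 1/(1 − a) = 1/2905;  first 5 digits = (1, 0, 9, 8, 3)

v_11(a) = 2 ≥ 1, so the series converges in ℤ_11 to 1/(1 − a) = 1/(1 − (-2904)) = 1/2905. Expand this rational in ℤ_11: compute digits iteratively via d_i = x_i mod 11, x_{i+1} = (x_i − d_i)/11. The first 5 digits are (1, 0, 9, 8, 3).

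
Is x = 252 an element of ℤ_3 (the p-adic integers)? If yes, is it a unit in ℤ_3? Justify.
x ∈ ℤ_3 but not a unit; v_3(x) = 2 > 0

ℤ_3 = {x ∈ ℚ_3 : v_3(x) ≥ 0} and ℤ_3^× = {x ∈ ℤ_3 : v_3(x) = 0}. Here v_3(252) = v_3(num) − v_3(den) = 2; compare against these criteria.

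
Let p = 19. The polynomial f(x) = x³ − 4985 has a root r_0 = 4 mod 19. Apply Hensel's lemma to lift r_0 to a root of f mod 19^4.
r_3 = 31145 (mod 130321)

Hensel: r_{i+1} = r_i − f(r_i)/f′(r_i) mod 19^{i+2}, where f′(x) = 3x². Iterate:
  r_0 = 4 (mod 19)
  r_1 = 99 (mod 361)
  r_2 = 3709 (mod 6859)
  r_3 = 31145 (mod 130321)
Final: r = 31145 with f(r) ≡ 0 mod 19^4.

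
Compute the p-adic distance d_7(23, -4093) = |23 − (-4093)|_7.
d_7(23, -4093) = 1/343

Step 1 — x − y = 23 − (-4093) = 4116. Step 2 — v_7(4116) = 3 (factor: 4116 = (7^3 · 12); the sign does not affect v_p). Step 3 — |x − y|_7 = 7^{-3} = 1/343.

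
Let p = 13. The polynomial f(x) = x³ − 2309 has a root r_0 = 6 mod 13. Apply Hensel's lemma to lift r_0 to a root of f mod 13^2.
r_1 = 149 (mod 169)

Hensel: r_{i+1} = r_i − f(r_i)/f′(r_i) mod 13^{i+2}, where f′(x) = 3x². Iterate:
  r_0 = 6 (mod 13)
  r_1 = 149 (mod 169)
Final: r = 149 with f(r) ≡ 0 mod 13^2.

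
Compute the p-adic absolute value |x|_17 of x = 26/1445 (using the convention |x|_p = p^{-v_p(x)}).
|26/1445|_17 = 289

Step 1 — compute v_17(x) by factoring powers of 17 out of the numerator and denominator: v_17(26/1445) = -2. Step 2 — apply |x|_p = p^{-v_p(x)} = 17^{2} = 289.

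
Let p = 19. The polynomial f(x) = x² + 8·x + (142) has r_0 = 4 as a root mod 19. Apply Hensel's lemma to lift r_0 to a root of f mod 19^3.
r_2 = 5362 (mod 6859)

Hensel: r_{i+1} = r_i − f(r_i)·(f′(r_i))^{-1} mod 19^{i+2}, f′(x) = 2x + 8. Iterate:
  r_0 = 4 (mod 19)
  r_1 = 308 (mod 361)
  r_2 = 5362 (mod 6859)
Final: r = 5362 satisfies f(r) ≡ 0 mod 19^3.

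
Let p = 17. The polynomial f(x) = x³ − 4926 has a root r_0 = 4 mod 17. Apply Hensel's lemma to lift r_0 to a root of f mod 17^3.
r_2 = 1466 (mod 4913)

Hensel: r_{i+1} = r_i − f(r_i)/f′(r_i) mod 17^{i+2}, where f′(x) = 3x². Iterate:
  r_0 = 4 (mod 17)
  r_1 = 21 (mod 289)
  r_2 = 1466 (mod 4913)
Final: r = 1466 with f(r) ≡ 0 mod 17^3.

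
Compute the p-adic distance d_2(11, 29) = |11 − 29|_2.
d_2(11, 29) = 1/2

Step 1 — x − y = 11 − 29 = -18. Step 2 — v_2(-18) = 1 (factor: -18 = −(2^1 · 9); the sign does not affect v_p). Step 3 — |x − y|_2 = 2^{-1} = 1/2.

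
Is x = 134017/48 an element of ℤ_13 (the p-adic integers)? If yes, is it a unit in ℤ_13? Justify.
x ∈ ℤ_13 but not a unit; v_13(x) = 3 > 0

ℤ_13 = {x ∈ ℚ_13 : v_13(x) ≥ 0} and ℤ_13^× = {x ∈ ℤ_13 : v_13(x) = 0}. Here v_13(134017/48) = v_13(num) − v_13(den) = 3; compare against these criteria.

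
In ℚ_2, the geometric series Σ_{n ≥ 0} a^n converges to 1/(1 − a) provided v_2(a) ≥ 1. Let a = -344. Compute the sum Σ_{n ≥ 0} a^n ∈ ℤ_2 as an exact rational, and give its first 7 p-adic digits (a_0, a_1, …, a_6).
Σ a^n = 1/(1 − a) = 1/345;  first 7 digits = (1, 0, 0, 1, 0, 1, 1)

v_2(a) = 3 ≥ 1, so the series converges in ℤ_2 to 1/(1 − a) = 1/(1 − (-344)) = 1/345. Expand this rational in ℤ_2: compute digits iteratively via d_i = x_i mod 2, x_{i+1} = (x_i − d_i)/2. The first 7 digits are (1, 0, 0, 1, 0, 1, 1).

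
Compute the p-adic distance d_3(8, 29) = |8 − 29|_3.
d_3(8, 29) = 1/3

Step 1 — x − y = 8 − 29 = -21. Step 2 — v_3(-21) = 1 (factor: -21 = −(3^1 · 7); the sign does not affect v_p). Step 3 — |x − y|_3 = 3^{-1} = 1/3.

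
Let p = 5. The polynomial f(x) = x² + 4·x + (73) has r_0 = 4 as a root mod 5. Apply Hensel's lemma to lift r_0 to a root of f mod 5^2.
r_1 = 14 (mod 25)

Hensel: r_{i+1} = r_i − f(r_i)·(f′(r_i))^{-1} mod 5^{i+2}, f′(x) = 2x + 4. Iterate:
  r_0 = 4 (mod 5)
  r_1 = 14 (mod 25)
Final: r = 14 satisfies f(r) ≡ 0 mod 5^2.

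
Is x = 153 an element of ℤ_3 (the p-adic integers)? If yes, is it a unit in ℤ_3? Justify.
x ∈ ℤ_3 but not a unit; v_3(x) = 2 > 0

ℤ_3 = {x ∈ ℚ_3 : v_3(x) ≥ 0} and ℤ_3^× = {x ∈ ℤ_3 : v_3(x) = 0}. Here v_3(153) = v_3(num) − v_3(den) = 2; compare against these criteria.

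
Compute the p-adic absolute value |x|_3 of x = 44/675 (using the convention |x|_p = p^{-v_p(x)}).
|44/675|_3 = 27

Step 1 — compute v_3(x) by factoring powers of 3 out of the numerator and denominator: v_3(44/675) = -3. Step 2 — apply |x|_p = p^{-v_p(x)} = 3^{3} = 27.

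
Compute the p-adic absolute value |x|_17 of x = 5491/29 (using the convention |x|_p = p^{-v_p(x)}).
|5491/29|_17 = 1/289

Step 1 — compute v_17(x) by factoring powers of 17 out of the numerator and denominator: v_17(5491/29) = 2. Step 2 — apply |x|_p = p^{-v_p(x)} = 17^{-2} = 1/289.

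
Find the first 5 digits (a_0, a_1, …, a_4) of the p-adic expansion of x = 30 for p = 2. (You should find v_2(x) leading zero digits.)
(a_0, …, a_4) = (0, 1, 1, 1, 1)

v_2(30) = 1, so a_0 = ... = a_0 = 0. Factor out: x = 2^1 · u with u = 15 a unit in ℤ_2. Expand u iteratively via a_{v+i} = u_i mod 2, u_{i+1} = (u_i − a_{v+i})/2:
  u_0 = 15;  a_1 = 1;  u_1 = (u_0 − 1)/2 = 7
  u_1 = 7;  a_2 = 1;  u_2 = (u_1 − 1)/2 = 3
  u_2 = 3;  a_3 = 1;  u_3 = (u_2 − 1)/2 = 1
  u_3 = 1;  a_4 = 1;  u_4 = (u_3 − 1)/2 = 0
Digits: (0, 1, 1, 1, 1).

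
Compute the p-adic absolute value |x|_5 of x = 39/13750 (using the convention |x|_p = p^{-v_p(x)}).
|39/13750|_5 = 625

Step 1 — compute v_5(x) by factoring powers of 5 out of the numerator and denominator: v_5(39/13750) = -4. Step 2 — apply |x|_p = p^{-v_p(x)} = 5^{4} = 625.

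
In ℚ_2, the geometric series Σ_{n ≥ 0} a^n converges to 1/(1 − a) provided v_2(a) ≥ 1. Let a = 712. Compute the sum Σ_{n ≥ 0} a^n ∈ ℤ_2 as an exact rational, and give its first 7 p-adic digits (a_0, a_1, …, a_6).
Σ a^n = 1/(1 − a) = -1/711;  first 7 digits = (1, 0, 0, 1, 0, 0, 0)

v_2(a) = 3 ≥ 1, so the series converges in ℤ_2 to 1/(1 − a) = 1/(1 − 712) = -1/711. Expand this rational in ℤ_2: compute digits iteratively via d_i = x_i mod 2, x_{i+1} = (x_i − d_i)/2. The first 7 digits are (1, 0, 0, 1, 0, 0, 0).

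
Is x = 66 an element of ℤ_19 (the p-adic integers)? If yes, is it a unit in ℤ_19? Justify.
x ∈ ℤ_19^× (unit); v_19(x) = 0

ℤ_19 = {x ∈ ℚ_19 : v_19(x) ≥ 0} and ℤ_19^× = {x ∈ ℤ_19 : v_19(x) = 0}. Here v_19(66) = v_19(num) − v_19(den) = 0; compare against these criteria.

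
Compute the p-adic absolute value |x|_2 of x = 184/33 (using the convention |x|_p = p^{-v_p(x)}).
|184/33|_2 = 1/8

Step 1 — compute v_2(x) by factoring powers of 2 out of the numerator and denominator: v_2(184/33) = 3. Step 2 — apply |x|_p = p^{-v_p(x)} = 2^{-3} = 1/8.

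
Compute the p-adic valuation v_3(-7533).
v_3(-7533) = 5

v_3(n) is the largest exponent k such that 3^k divides n. Factor out: -7533 = -3^5 · 31. (Sign doesn't affect v_p.) So v_3(-7533) = 5.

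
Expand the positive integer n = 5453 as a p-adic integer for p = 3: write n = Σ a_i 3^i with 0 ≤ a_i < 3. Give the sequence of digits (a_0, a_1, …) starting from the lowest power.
(a_0, a_1, …) = (2, 2, 2, 0, 1, 1, 1, 2)

Repeated division by 3 gives the digits low-to-high: 5453 = 2 + 2·3^1 + 2·3^2 + 1·3^4 + 1·3^5 + 1·3^6 + 2·3^7. Digit sequence: (2, 2, 2, 0, 1, 1, 1, 2).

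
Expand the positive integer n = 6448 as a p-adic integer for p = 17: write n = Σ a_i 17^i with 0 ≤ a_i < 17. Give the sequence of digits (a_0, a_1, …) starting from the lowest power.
(a_0, a_1, …) = (5, 5, 5, 1)

Repeated division by 17 gives the digits low-to-high: 6448 = 5 + 5·17^1 + 5·17^2 + 1·17^3. Digit sequence: (5, 5, 5, 1).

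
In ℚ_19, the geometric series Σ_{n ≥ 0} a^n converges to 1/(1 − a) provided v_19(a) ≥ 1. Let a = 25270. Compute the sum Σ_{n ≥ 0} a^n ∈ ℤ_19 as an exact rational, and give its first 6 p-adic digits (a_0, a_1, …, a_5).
Σ a^n = 1/(1 − a) = -1/25269;  first 6 digits = (1, 0, 13, 3, 17, 10)

v_19(a) = 2 ≥ 1, so the series converges in ℤ_19 to 1/(1 − a) = 1/(1 − 25270) = -1/25269. Expand this rational in ℤ_19: compute digits iteratively via d_i = x_i mod 19, x_{i+1} = (x_i − d_i)/19. The first 6 digits are (1, 0, 13, 3, 17, 10).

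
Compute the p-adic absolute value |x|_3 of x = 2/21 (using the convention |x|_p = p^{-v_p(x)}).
|2/21|_3 = 3

Step 1 — compute v_3(x) by factoring powers of 3 out of the numerator and denominator: v_3(2/21) = -1. Step 2 — apply |x|_p = p^{-v_p(x)} = 3^{1} = 3.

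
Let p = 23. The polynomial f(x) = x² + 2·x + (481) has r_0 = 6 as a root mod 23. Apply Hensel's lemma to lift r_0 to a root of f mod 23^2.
r_1 = 6 (mod 529)

Hensel: r_{i+1} = r_i − f(r_i)·(f′(r_i))^{-1} mod 23^{i+2}, f′(x) = 2x + 2. Iterate:
  r_0 = 6 (mod 23)
  r_1 = 6 (mod 529)
Final: r = 6 satisfies f(r) ≡ 0 mod 23^2.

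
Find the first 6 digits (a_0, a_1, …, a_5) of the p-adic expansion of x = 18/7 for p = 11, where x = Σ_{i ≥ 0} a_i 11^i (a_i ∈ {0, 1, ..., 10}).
(a_0, …, a_5) = (1, 8, 4, 9, 7, 4)

v_11(18/7) = 0 (numerator and denominator both coprime to 11), so x ∈ ℤ_11^×. Compute digits iteratively via a_i = x_i mod 11, x_{i+1} = (x_i − a_i)/11, with x_0 = x:
  x_0 = 18/7;  a_0 = 1;  x_1 = (x_0 − 1)/11 = 1/7
  x_1 = 1/7;  a_1 = 8;  x_2 = (x_1 − 8)/11 = -5/7
  x_2 = -5/7;  a_2 = 4;  x_3 = (x_2 − 4)/11 = -3/7
  x_3 = -3/7;  a_3 = 9;  x_4 = (x_3 − 9)/11 = -6/7
  x_4 = -6/7;  a_4 = 7;  x_5 = (x_4 − 7)/11 = -5/7
  x_5 = -5/7;  a_5 = 4;  x_6 = (x_5 − 4)/11 = -3/7
Digits: (1, 8, 4, 9, 7, 4).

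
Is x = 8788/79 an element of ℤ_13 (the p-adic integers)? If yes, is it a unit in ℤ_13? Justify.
x ∈ ℤ_13 but not a unit; v_13(x) = 3 > 0

ℤ_13 = {x ∈ ℚ_13 : v_13(x) ≥ 0} and ℤ_13^× = {x ∈ ℤ_13 : v_13(x) = 0}. Here v_13(8788/79) = v_13(num) − v_13(den) = 3; compare against these criteria.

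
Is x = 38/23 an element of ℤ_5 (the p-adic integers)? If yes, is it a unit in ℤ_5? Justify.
x ∈ ℤ_5^× (unit); v_5(x) = 0

ℤ_5 = {x ∈ ℚ_5 : v_5(x) ≥ 0} and ℤ_5^× = {x ∈ ℤ_5 : v_5(x) = 0}. Here v_5(38/23) = v_5(num) − v_5(den) = 0; compare against these criteria.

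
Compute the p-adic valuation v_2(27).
v_2(27) = 0

v_2(n) is the largest exponent k such that 2^k divides n. Factor out: 27 = 2^0 · 27. (Sign doesn't affect v_p.) So v_2(27) = 0.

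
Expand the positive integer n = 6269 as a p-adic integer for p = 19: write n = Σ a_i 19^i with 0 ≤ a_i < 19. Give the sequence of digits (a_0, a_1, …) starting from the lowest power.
(a_0, a_1, …) = (18, 6, 17)

Repeated division by 19 gives the digits low-to-high: 6269 = 18 + 6·19^1 + 17·19^2. Digit sequence: (18, 6, 17).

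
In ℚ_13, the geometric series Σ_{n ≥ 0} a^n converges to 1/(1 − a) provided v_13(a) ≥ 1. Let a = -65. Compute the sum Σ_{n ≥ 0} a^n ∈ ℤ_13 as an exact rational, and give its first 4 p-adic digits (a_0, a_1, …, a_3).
Σ a^n = 1/(1 − a) = 1/66;  first 4 digits = (1, 8, 11, 6)

v_13(a) = 1 ≥ 1, so the series converges in ℤ_13 to 1/(1 − a) = 1/(1 − (-65)) = 1/66. Expand this rational in ℤ_13: compute digits iteratively via d_i = x_i mod 13, x_{i+1} = (x_i − d_i)/13. The first 4 digits are (1, 8, 11, 6).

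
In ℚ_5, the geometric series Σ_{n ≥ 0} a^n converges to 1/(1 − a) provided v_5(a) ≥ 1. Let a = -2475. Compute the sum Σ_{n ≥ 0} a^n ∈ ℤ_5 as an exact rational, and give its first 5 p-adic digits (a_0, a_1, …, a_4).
Σ a^n = 1/(1 − a) = 1/2476;  first 5 digits = (1, 0, 1, 0, 2)

v_5(a) = 2 ≥ 1, so the series converges in ℤ_5 to 1/(1 − a) = 1/(1 − (-2475)) = 1/2476. Expand this rational in ℤ_5: compute digits iteratively via d_i = x_i mod 5, x_{i+1} = (x_i − d_i)/5. The first 5 digits are (1, 0, 1, 0, 2).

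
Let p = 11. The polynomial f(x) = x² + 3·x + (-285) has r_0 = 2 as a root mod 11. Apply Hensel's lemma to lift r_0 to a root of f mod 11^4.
r_3 = 7768 (mod 14641)

Hensel: r_{i+1} = r_i − f(r_i)·(f′(r_i))^{-1} mod 11^{i+2}, f′(x) = 2x + 3. Iterate:
  r_0 = 2 (mod 11)
  r_1 = 24 (mod 121)
  r_2 = 1113 (mod 1331)
  r_3 = 7768 (mod 14641)
Final: r = 7768 satisfies f(r) ≡ 0 mod 11^4.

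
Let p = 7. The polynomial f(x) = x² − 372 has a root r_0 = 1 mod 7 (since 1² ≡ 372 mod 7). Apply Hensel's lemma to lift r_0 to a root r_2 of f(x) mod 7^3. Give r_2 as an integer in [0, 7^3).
r_2 = 260 (mod 343)

Hensel's recurrence: r_{i+1} = r_i − f(r_i)·(f′(r_i))^{-1} mod 7^{i+2}, with f′(x) = 2x. Iterate:
  r_0 = 1 (mod 7)
  r_1 = 15 (mod 49)
  r_2 = 260 (mod 343)
Final: r_2 = 260, and one checks f(r_2) ≡ 0 mod 7^3.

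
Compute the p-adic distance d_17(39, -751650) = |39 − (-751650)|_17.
d_17(39, -751650) = 1/83521

Step 1 — x − y = 39 − (-751650) = 751689. Step 2 — v_17(751689) = 4 (factor: 751689 = (17^4 · 9); the sign does not affect v_p). Step 3 — |x − y|_17 = 17^{-4} = 1/83521.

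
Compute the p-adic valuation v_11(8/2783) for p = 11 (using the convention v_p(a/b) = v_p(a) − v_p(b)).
v_11(8/2783) = -2

Factor powers of 11 from the numerator and denominator of the reduced fraction: 8 = 11^0 · 8 and 2783 = 11^2 · 23. Apply v_p(a/b) = v_p(a) − v_p(b): v_11(8/2783) = 0 − 2 = -2.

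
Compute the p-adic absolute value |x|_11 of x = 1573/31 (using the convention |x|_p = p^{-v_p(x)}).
|1573/31|_11 = 1/121

Step 1 — compute v_11(x) by factoring powers of 11 out of the numerator and denominator: v_11(1573/31) = 2. Step 2 — apply |x|_p = p^{-v_p(x)} = 11^{-2} = 1/121.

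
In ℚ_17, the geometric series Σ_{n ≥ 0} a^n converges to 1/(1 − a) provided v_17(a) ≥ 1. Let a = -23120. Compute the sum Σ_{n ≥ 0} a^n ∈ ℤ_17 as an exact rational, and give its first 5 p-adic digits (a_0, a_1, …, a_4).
Σ a^n = 1/(1 − a) = 1/23121;  first 5 digits = (1, 0, 5, 12, 7)

v_17(a) = 2 ≥ 1, so the series converges in ℤ_17 to 1/(1 − a) = 1/(1 − (-23120)) = 1/23121. Expand this rational in ℤ_17: compute digits iteratively via d_i = x_i mod 17, x_{i+1} = (x_i − d_i)/17. The first 5 digits are (1, 0, 5, 12, 7).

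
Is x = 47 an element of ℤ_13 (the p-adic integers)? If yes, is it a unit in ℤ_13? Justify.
x ∈ ℤ_13^× (unit); v_13(x) = 0

ℤ_13 = {x ∈ ℚ_13 : v_13(x) ≥ 0} and ℤ_13^× = {x ∈ ℤ_13 : v_13(x) = 0}. Here v_13(47) = v_13(num) − v_13(den) = 0; compare against these criteria.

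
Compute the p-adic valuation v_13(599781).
v_13(599781) = 4

v_13(n) is the largest exponent k such that 13^k divides n. Factor out: 599781 = 13^4 · 21. (Sign doesn't affect v_p.) So v_13(599781) = 4.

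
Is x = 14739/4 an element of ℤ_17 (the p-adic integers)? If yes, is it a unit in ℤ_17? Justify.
x ∈ ℤ_17 but not a unit; v_17(x) = 3 > 0

ℤ_17 = {x ∈ ℚ_17 : v_17(x) ≥ 0} and ℤ_17^× = {x ∈ ℤ_17 : v_17(x) = 0}. Here v_17(14739/4) = v_17(num) − v_17(den) = 3; compare against these criteria.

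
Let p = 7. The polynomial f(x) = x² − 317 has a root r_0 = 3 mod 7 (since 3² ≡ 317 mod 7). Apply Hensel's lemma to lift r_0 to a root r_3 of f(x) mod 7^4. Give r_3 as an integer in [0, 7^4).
r_3 = 1508 (mod 2401)

Hensel's recurrence: r_{i+1} = r_i − f(r_i)·(f′(r_i))^{-1} mod 7^{i+2}, with f′(x) = 2x. Iterate:
  r_0 = 3 (mod 7)
  r_1 = 38 (mod 49)
  r_2 = 136 (mod 343)
  r_3 = 1508 (mod 2401)
Final: r_3 = 1508, and one checks f(r_3) ≡ 0 mod 7^4.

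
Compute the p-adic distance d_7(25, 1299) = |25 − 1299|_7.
d_7(25, 1299) = 1/49

Step 1 — x − y = 25 − 1299 = -1274. Step 2 — v_7(-1274) = 2 (factor: -1274 = −(7^2 · 26); the sign does not affect v_p). Step 3 — |x − y|_7 = 7^{-2} = 1/49.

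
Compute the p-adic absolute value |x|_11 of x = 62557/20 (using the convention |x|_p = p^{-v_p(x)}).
|62557/20|_11 = 1/1331

Step 1 — compute v_11(x) by factoring powers of 11 out of the numerator and denominator: v_11(62557/20) = 3. Step 2 — apply |x|_p = p^{-v_p(x)} = 11^{-3} = 1/1331.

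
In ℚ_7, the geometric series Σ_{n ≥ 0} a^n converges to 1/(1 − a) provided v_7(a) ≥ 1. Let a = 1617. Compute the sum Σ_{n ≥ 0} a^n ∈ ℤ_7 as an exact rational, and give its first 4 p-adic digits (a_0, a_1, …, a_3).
Σ a^n = 1/(1 − a) = -1/1616;  first 4 digits = (1, 0, 5, 4)

v_7(a) = 2 ≥ 1, so the series converges in ℤ_7 to 1/(1 − a) = 1/(1 − 1617) = -1/1616. Expand this rational in ℤ_7: compute digits iteratively via d_i = x_i mod 7, x_{i+1} = (x_i − d_i)/7. The first 4 digits are (1, 0, 5, 4).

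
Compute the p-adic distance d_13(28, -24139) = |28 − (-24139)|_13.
d_13(28, -24139) = 1/2197

Step 1 — x − y = 28 − (-24139) = 24167. Step 2 — v_13(24167) = 3 (factor: 24167 = (13^3 · 11); the sign does not affect v_p). Step 3 — |x − y|_13 = 13^{-3} = 1/2197.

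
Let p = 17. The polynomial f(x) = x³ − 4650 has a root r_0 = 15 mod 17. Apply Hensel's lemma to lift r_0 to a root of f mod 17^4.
r_3 = 39353 (mod 83521)

Hensel: r_{i+1} = r_i − f(r_i)/f′(r_i) mod 17^{i+2}, where f′(x) = 3x². Iterate:
  r_0 = 15 (mod 17)
  r_1 = 49 (mod 289)
  r_2 = 49 (mod 4913)
  r_3 = 39353 (mod 83521)
Final: r = 39353 with f(r) ≡ 0 mod 17^4.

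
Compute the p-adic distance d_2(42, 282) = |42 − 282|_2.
d_2(42, 282) = 1/16

Step 1 — x − y = 42 − 282 = -240. Step 2 — v_2(-240) = 4 (factor: -240 = −(2^4 · 15); the sign does not affect v_p). Step 3 — |x − y|_2 = 2^{-4} = 1/16.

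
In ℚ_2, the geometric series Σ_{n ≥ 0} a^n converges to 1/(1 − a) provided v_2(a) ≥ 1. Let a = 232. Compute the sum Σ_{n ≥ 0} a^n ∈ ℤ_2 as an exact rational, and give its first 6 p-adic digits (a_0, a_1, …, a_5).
Σ a^n = 1/(1 − a) = -1/231;  first 6 digits = (1, 0, 0, 1, 0, 1)

v_2(a) = 3 ≥ 1, so the series converges in ℤ_2 to 1/(1 − a) = 1/(1 − 232) = -1/231. Expand this rational in ℤ_2: compute digits iteratively via d_i = x_i mod 2, x_{i+1} = (x_i − d_i)/2. The first 6 digits are (1, 0, 0, 1, 0, 1).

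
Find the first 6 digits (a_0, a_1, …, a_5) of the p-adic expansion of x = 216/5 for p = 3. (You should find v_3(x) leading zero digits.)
(a_0, …, a_5) = (0, 0, 0, 1, 2, 0)

v_3(216/5) = 3, so a_0 = ... = a_2 = 0. Factor out: x = 3^3 · u with u = 8/5 a unit in ℤ_3. Expand u iteratively via a_{v+i} = u_i mod 3, u_{i+1} = (u_i − a_{v+i})/3:
  u_0 = 8/5;  a_3 = 1;  u_1 = (u_0 − 1)/3 = 1/5
  u_1 = 1/5;  a_4 = 2;  u_2 = (u_1 − 2)/3 = -3/5
  u_2 = -3/5;  a_5 = 0;  u_3 = (u_2 − 0)/3 = -1/5
Digits: (0, 0, 0, 1, 2, 0).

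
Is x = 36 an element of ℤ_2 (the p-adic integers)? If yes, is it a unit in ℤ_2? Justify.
x ∈ ℤ_2 but not a unit; v_2(x) = 2 > 0

ℤ_2 = {x ∈ ℚ_2 : v_2(x) ≥ 0} and ℤ_2^× = {x ∈ ℤ_2 : v_2(x) = 0}. Here v_2(36) = v_2(num) − v_2(den) = 2; compare against these criteria.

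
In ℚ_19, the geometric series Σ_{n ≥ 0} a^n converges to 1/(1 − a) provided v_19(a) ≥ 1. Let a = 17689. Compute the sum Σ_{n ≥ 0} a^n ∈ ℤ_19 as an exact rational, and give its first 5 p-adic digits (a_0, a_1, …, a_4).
Σ a^n = 1/(1 − a) = -1/17688;  first 5 digits = (1, 0, 11, 2, 7)

v_19(a) = 2 ≥ 1, so the series converges in ℤ_19 to 1/(1 − a) = 1/(1 − 17689) = -1/17688. Expand this rational in ℤ_19: compute digits iteratively via d_i = x_i mod 19, x_{i+1} = (x_i − d_i)/19. The first 5 digits are (1, 0, 11, 2, 7).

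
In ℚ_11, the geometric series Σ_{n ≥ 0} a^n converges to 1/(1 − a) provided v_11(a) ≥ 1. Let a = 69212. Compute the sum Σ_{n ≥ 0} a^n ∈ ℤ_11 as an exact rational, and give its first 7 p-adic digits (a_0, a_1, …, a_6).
Σ a^n = 1/(1 − a) = -1/69211;  first 7 digits = (1, 0, 0, 8, 4, 0, 9)

v_11(a) = 3 ≥ 1, so the series converges in ℤ_11 to 1/(1 − a) = 1/(1 − 69212) = -1/69211. Expand this rational in ℤ_11: compute digits iteratively via d_i = x_i mod 11, x_{i+1} = (x_i − d_i)/11. The first 7 digits are (1, 0, 0, 8, 4, 0, 9).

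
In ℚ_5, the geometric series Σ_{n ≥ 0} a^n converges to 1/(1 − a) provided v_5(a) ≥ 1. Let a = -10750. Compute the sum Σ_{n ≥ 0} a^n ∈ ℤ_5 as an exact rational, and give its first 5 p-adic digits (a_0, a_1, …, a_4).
Σ a^n = 1/(1 − a) = 1/10751;  first 5 digits = (1, 0, 0, 4, 2)

v_5(a) = 3 ≥ 1, so the series converges in ℤ_5 to 1/(1 − a) = 1/(1 − (-10750)) = 1/10751. Expand this rational in ℤ_5: compute digits iteratively via d_i = x_i mod 5, x_{i+1} = (x_i − d_i)/5. The first 5 digits are (1, 0, 0, 4, 2).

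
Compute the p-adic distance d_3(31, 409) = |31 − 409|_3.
d_3(31, 409) = 1/27

Step 1 — x − y = 31 − 409 = -378. Step 2 — v_3(-378) = 3 (factor: -378 = −(3^3 · 14); the sign does not affect v_p). Step 3 — |x − y|_3 = 3^{-3} = 1/27.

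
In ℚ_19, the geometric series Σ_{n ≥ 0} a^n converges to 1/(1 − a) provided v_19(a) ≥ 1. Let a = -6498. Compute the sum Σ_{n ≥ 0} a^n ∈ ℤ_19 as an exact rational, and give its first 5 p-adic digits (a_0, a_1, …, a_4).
Σ a^n = 1/(1 − a) = 1/6499;  first 5 digits = (1, 0, 1, 18, 0)

v_19(a) = 2 ≥ 1, so the series converges in ℤ_19 to 1/(1 − a) = 1/(1 − (-6498)) = 1/6499. Expand this rational in ℤ_19: compute digits iteratively via d_i = x_i mod 19, x_{i+1} = (x_i − d_i)/19. The first 5 digits are (1, 0, 1, 18, 0).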